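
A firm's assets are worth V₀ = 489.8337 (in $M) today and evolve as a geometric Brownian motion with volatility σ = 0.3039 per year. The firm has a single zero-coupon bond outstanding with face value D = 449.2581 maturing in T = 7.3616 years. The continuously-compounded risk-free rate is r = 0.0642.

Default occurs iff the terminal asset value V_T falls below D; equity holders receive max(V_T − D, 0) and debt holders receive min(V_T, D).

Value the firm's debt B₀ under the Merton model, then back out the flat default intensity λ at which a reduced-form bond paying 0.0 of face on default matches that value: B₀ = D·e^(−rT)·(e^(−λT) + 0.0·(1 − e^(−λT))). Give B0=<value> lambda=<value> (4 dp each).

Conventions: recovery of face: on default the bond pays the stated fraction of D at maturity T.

B0=236.8668 lambda=0.0228

Work the structural quantities from V₀ = 489.8337 against face 449.2581:
d₁ = [ln(V₀/D) + (r + σ²/2)T] / (σ√T)
   = [ln(489.8337/449.2581) + (0.0642 + 0.5·0.3039²)·7.3616] / (0.3039·√7.3616)
   = [0.086468 + 0.812556] / 0.824550 = 1.090321
d₂ = d₁ − σ√T = 1.090321 − 0.824550 = 0.265772
N(d₁) = 0.862214,  N(d₂) = 0.604793,  e^(−rT) = 0.623370
E₀ = V₀·N(d₁) − D·e^(−rT)·N(d₂)
   = 489.8337·0.862214 − 449.2581·0.623370·0.604793 = 252.966948
B₀ = V₀ − E₀ = 489.8337 − 252.966948 = 236.866752
e^(−λT) = (B₀·e^(rT)/D − 0)/(1 − 0) = (236.8668·1.604183/449.2581 − 0)/1 = 0.84578941
λ = −ln(0.84578941)/7.3616 = 0.022751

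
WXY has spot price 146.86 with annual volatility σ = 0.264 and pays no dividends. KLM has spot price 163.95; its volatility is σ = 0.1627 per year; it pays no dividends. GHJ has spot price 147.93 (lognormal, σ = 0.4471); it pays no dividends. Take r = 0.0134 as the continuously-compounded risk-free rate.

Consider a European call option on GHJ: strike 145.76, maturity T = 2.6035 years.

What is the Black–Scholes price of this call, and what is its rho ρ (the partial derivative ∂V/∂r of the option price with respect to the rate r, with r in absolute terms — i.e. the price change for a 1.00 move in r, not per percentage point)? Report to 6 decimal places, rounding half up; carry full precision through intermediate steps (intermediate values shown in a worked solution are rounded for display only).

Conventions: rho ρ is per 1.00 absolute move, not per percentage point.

σ√T = 0.4471·√2.6035 = 0.721412
d₁ = (ln(S/K) + (r+σ²/2)T) / (σ√T) = (ln(147.93/145.76) + (0.0134+0.4471²/2)·2.6035) / 0.721412 = (0.014778 + 0.295105) / 0.721412 = 0.429550
d₂ = d₁ − σ√T = 0.429550 − 0.721412 = -0.291862
e^{−rT} = 0.965715
N(d₁) = 0.666238,  N(d₂) = 0.385196
Call price V = S·N(d₁) − K·e^{−rT}·N(d₂) = 98.556646 − 54.221164 = 44.335482
ρ = K·T·e^{−rT}·N(d₂) = 141.164801

price = 44.335482
ρ = 141.164801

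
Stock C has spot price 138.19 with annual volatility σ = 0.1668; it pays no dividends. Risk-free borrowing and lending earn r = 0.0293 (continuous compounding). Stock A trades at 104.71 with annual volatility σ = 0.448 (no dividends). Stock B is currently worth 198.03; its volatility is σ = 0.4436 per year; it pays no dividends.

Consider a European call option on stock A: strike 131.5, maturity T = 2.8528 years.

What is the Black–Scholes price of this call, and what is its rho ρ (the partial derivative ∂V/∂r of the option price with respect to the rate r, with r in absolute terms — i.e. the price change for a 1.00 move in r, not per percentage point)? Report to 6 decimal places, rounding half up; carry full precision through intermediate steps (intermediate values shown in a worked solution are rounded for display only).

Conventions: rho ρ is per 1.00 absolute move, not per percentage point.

σ√T = 0.448·√2.8528 = 0.756682
d₁ = (ln(S/K) + (r+σ²/2)T) / (σ√T) = (ln(104.71/131.5) + (0.0293+0.448²/2)·2.8528) / 0.756682 = (-0.227812 + 0.369871) / 0.756682 = 0.187739
d₂ = d₁ − σ√T = 0.187739 − 0.756682 = -0.568943
e^{−rT} = 0.919811
N(d₁) = 0.574459,  N(d₂) = 0.284697
Call price V = S·N(d₁) − K·e^{−rT}·N(d₂) = 60.151651 − 34.435609 = 25.716042
ρ = K·T·e^{−rT}·N(d₂) = 98.237904

price = 25.716042
ρ = 98.237904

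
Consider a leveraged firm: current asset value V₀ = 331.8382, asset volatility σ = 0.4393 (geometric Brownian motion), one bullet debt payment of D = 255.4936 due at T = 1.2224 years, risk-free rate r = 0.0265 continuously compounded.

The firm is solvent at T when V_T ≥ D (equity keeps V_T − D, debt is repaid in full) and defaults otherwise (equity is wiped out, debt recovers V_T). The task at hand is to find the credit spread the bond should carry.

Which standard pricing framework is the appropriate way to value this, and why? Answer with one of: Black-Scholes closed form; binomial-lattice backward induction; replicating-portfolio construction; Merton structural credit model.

Key observation: the asked-for credit quantity lives on the firm's capital structure — asset value, asset volatility, debt face 255.4936 — which is the structural model's domain.

framework: Merton structural credit model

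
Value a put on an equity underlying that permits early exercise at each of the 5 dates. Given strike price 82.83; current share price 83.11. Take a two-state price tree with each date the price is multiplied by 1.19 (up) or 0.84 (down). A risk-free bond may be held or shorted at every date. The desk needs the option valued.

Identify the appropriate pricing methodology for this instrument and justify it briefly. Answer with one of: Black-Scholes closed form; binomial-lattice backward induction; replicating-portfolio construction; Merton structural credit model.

Key observation: an American put (K = 82.83, S₀ = 83.11) on a 5-date tree has no closed form — the optimal stopping decision is embedded and must be resolved recursively from expiry.

framework: binomial-lattice backward induction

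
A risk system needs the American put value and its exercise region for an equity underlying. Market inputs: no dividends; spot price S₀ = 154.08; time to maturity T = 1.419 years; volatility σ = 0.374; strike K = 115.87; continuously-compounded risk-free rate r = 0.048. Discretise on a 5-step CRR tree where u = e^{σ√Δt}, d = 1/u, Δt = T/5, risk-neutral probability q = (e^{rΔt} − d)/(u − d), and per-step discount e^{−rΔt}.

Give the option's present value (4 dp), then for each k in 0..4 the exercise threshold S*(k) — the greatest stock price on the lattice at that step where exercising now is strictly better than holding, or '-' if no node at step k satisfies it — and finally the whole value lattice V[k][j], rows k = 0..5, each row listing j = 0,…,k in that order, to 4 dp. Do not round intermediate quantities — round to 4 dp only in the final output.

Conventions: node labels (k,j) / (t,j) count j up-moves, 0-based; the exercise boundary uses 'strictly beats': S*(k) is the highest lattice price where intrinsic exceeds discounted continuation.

Δt=0.28380  u=1.22048  d=0.81935  q=0.48455  discount=0.98647
step 5 (expiry): payoffs max(K−S,0) = 58.9715 31.1162 0.0000 0.0000 0.0000 0.0000
step 4: (k=4,j=0): S=69.4432, K−S=46.4268, hold=44.8590 ⇒ V=46.4268 exercise | (k=4,j=1): S=103.4399, K−S=12.4301, hold=15.8219 ⇒ V=15.8219 continue | (k=4,j=2): S=154.0800, K−S=0.0000, hold=0.0000 ⇒ V=0.0000 continue | (k=4,j=3): S=229.5115, K−S=0.0000, hold=0.0000 ⇒ V=0.0000 continue | (k=4,j=4): S=341.8713, K−S=0.0000, hold=0.0000 ⇒ V=0.0000 continue  boundary S*=69.4432
step 3: (k=3,j=0): S=84.7538, K−S=31.1162, hold=31.1698 ⇒ V=31.1698 continue | (k=3,j=1): S=126.2459, K−S=0.0000, hold=8.0451 ⇒ V=8.0451 continue | (k=3,j=2): S=188.0509, K−S=0.0000, hold=0.0000 ⇒ V=0.0000 continue | (k=3,j=3): S=280.1132, K−S=0.0000, hold=0.0000 ⇒ V=0.0000 continue  boundary S*=-
step 2: (k=2,j=0): S=103.4399, K−S=12.4301, hold=19.6947 ⇒ V=19.6947 continue | (k=2,j=1): S=154.0800, K−S=0.0000, hold=4.0908 ⇒ V=4.0908 continue | (k=2,j=2): S=229.5115, K−S=0.0000, hold=0.0000 ⇒ V=0.0000 continue  boundary S*=-
step 1: (k=1,j=0): S=126.2459, K−S=0.0000, hold=11.9697 ⇒ V=11.9697 continue | (k=1,j=1): S=188.0509, K−S=0.0000, hold=2.0801 ⇒ V=2.0801 continue  boundary S*=-
step 0: (k=0,j=0): S=154.0800, K−S=0.0000, hold=7.0806 ⇒ V=7.0806 continue  boundary S*=-

price = 7.0806
boundary = - - - - 69.4432
tree:
7.0806
11.9697 2.0801
19.6947 4.0908 0.0000
31.1698 8.0451 0.0000 0.0000
46.4268 15.8219 0.0000 0.0000 0.0000
58.9715 31.1162 0.0000 0.0000 0.0000 0.0000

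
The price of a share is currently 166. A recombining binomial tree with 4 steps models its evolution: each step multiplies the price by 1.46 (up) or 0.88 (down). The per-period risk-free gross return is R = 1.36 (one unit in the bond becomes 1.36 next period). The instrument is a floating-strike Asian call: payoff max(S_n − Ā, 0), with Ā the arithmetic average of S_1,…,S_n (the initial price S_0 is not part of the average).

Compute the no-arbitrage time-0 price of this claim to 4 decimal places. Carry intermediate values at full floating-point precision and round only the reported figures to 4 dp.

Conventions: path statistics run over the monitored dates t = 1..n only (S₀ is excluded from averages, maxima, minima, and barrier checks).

price = 55.2448

Set p* = 0.8276 (from d < R < u); the path-dependent value is the discounted p*-expectation over all price paths.
Enumerate all 2^4 = 16 price paths (U = up ×1.46, D = down ×0.88); each path with k up-moves has probability p*^k·(1−p*)^(4−k).
DDDD: Ā=121.8260, payoff=0.0000, prob=0.000884
UDDD: Ā=202.1205, payoff=0.0000, prob=0.004242
DUDD: Ā=178.0505, payoff=0.0000, prob=0.004242
UUDD: Ā=295.4019, payoff=0.0000, prob=0.020360
DDUD: Ā=156.8689, payoff=8.2927, prob=0.004242
UDUD: Ā=260.2597, payoff=13.7583, prob=0.020360
DUUD: Ā=236.1897, payoff=37.8283, prob=0.020360
UUUD: Ā=391.8603, payoff=62.7606, prob=0.097726
DDDU: Ā=138.2291, payoff=26.9325, prob=0.004242
UDDU: Ā=229.3346, payoff=44.6834, prob=0.020360
DUDU: Ā=205.2646, payoff=68.7534, prob=0.020360
UUDU: Ā=340.5526, payoff=114.0682, prob=0.097726
DDUU: Ā=184.0830, payoff=89.9350, prob=0.020360
UDUU: Ā=305.4104, payoff=149.2104, prob=0.097726
DUUU: Ā=281.3404, payoff=173.2804, prob=0.097726
UUUU: Ā=466.7694, payoff=287.4879, prob=0.469087
Price = Σ prob·payoff / R^4 = 188.993675 / 3.421020 = 55.2448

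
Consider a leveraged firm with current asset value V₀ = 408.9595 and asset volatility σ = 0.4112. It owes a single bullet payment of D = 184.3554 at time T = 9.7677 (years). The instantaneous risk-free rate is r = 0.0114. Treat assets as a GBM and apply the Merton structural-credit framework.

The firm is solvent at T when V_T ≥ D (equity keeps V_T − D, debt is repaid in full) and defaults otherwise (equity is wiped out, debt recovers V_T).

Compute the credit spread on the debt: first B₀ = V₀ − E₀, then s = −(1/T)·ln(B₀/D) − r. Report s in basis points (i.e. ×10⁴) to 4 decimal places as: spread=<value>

spread=300.9267

With assets at 408.9595 and a single debt payment of 184.3554 at 9.7677 years:
d₁ = [ln(V₀/D) + (r + σ²/2)T] / (σ√T)
   = [ln(408.9595/184.3554) + (0.0114 + 0.5·0.4112²)·9.7677] / (0.4112·√9.7677)
   = [0.796751 + 0.937140] / 1.285137 = 1.349188
d₂ = d₁ − σ√T = 1.349188 − 1.285137 = 0.064051
N(d₁) = 0.911362,  N(d₂) = 0.525535,  e^(−rT) = 0.894624
E₀ = V₀·N(d₁) − D·e^(−rT)·N(d₂)
   = 408.9595·0.911362 − 184.3554·0.894624·0.525535 = 286.034127
B₀ = V₀ − E₀ = 408.9595 − 286.034127 = 122.925373
spread = −(1/T)·ln(B₀/D) − r = −(1/9.7677)·ln(122.925373/184.3554) − 0.0114 = 0.03009267
in basis points: 0.03009267 × 10⁴ = 300.9267 bp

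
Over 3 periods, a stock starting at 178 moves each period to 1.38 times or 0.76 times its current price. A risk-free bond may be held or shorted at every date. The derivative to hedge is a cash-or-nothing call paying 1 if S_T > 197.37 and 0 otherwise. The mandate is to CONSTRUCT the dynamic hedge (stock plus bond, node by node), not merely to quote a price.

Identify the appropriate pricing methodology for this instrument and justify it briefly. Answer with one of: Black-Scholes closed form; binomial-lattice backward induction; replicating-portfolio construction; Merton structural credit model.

Key observation: a price alone would not answer the question — the per-node share/bond construction on the spot-178, 1.38/0.76 tree is required, and only the replicating-portfolio method yields it.

framework: replicating-portfolio construction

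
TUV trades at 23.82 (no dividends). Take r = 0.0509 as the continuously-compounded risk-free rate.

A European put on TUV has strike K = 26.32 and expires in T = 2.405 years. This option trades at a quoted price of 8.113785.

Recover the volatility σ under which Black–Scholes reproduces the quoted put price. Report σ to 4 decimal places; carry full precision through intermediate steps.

sigma = 0.5954

At σ = 0.5954 the Black–Scholes value reproduces the quote:
σ√T = 0.5954·√2.405 = 0.923350
d₁ = (ln(S/K) + (r+σ²/2)T) / (σ√T) = (ln(23.82/26.32) + (0.0509+0.5954²/2)·2.405) / 0.923350 = (-0.099804 + 0.548702) / 0.923350 = 0.486163
d₂ = d₁ − σ√T = 0.486163 − 0.923350 = -0.437187
e^{−rT} = 0.884782
N(−d₁) = 0.313426,  N(−d₂) = 0.669012
V = K·e^{−rT}·N(−d₂) − S·N(−d₁) = 15.579587 − 7.465803 = 8.113785 (matching the quote); vega is positive throughout, so no other σ reproduces this price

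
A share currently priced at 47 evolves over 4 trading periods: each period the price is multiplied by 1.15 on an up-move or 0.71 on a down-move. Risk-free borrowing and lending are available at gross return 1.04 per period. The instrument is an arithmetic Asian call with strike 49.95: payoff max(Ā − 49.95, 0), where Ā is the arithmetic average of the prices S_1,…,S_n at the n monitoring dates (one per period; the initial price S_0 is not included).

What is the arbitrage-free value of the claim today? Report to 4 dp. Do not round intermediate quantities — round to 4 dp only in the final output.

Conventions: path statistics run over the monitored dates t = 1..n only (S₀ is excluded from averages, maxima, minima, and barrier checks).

Set p* = 0.7500 (from d < R < u); the path-dependent value is the discounted p*-expectation over all price paths.
Enumerate all 2^4 = 16 price paths (U = up ×1.15, D = down ×0.71); each path with k up-moves has probability p*^k·(1−p*)^(4−k).
DDDD: Ā=21.4570, payoff=0.0000, prob=0.003906
UDDD: Ā=34.7543, payoff=0.0000, prob=0.011719
DUDD: Ā=29.5843, payoff=0.0000, prob=0.011719
UUDD: Ā=47.9182, payoff=0.0000, prob=0.035156
DDUD: Ā=25.9136, payoff=0.0000, prob=0.011719
UDUD: Ā=41.9727, payoff=0.0000, prob=0.035156
DUUD: Ā=36.8027, payoff=0.0000, prob=0.035156
UUUD: Ā=59.6101, payoff=9.6601, prob=0.105469
DDDU: Ā=23.3074, payoff=0.0000, prob=0.011719
UDDU: Ā=37.7514, payoff=0.0000, prob=0.035156
DUDU: Ā=32.5814, payoff=0.0000, prob=0.035156
UUDU: Ā=52.7727, payoff=2.8227, prob=0.105469
DDUU: Ā=28.9107, payoff=0.0000, prob=0.035156
UDUU: Ā=46.8272, payoff=0.0000, prob=0.105469
DUUU: Ā=41.6572, payoff=0.0000, prob=0.105469
UUUU: Ā=67.4730, payoff=17.5230, prob=0.316406
Price = Σ prob·payoff / R^4 = 6.860924 / 1.169859 = 5.8647

price = 5.8647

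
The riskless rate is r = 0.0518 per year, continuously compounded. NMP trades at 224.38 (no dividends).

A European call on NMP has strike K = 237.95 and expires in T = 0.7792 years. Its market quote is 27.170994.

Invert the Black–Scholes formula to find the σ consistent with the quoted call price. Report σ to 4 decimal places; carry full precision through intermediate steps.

sigma = 0.3678

At σ = 0.3678 the Black–Scholes value reproduces the quote:
σ√T = 0.3678·√0.7792 = 0.324666
d₁ = (ln(S/K) + (r+σ²/2)T) / (σ√T) = (ln(224.38/237.95) + (0.0518+0.3678²/2)·0.7792) / 0.324666 = (-0.058720 + 0.093066) / 0.324666 = 0.105792
d₂ = d₁ − σ√T = 0.105792 − 0.324666 = -0.218874
e^{−rT} = 0.960441
N(d₁) = 0.542126,  N(d₂) = 0.413374
V = S·N(d₁) − K·e^{−rT}·N(d₂) = 121.642267 − 94.471273 = 27.170994 (the observed quote) — the price is monotone increasing in volatility, hence this σ is the only solution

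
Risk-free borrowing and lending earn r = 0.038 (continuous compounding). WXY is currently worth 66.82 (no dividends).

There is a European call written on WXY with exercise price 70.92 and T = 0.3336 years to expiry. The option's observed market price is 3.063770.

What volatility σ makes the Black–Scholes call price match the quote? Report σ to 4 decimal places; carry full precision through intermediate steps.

sigma = 0.2849

At σ = 0.2849 the Black–Scholes value reproduces the quote:
σ√T = 0.2849·√0.3336 = 0.164553
d₁ = (ln(S/K) + (r+σ²/2)T) / (σ√T) = (ln(66.82/70.92) + (0.038+0.2849²/2)·0.3336) / 0.164553 = (-0.059550 + 0.026216) / 0.164553 = -0.202576
d₂ = d₁ − σ√T = -0.202576 − 0.164553 = -0.367129
e^{−rT} = 0.987403
N(d₁) = 0.419733,  N(d₂) = 0.356762
V = S·N(d₁) − K·e^{−rT}·N(d₂) = 28.046581 − 24.982811 = 3.063770 (the observed quote) — the price is monotone increasing in volatility, hence this σ is the only solution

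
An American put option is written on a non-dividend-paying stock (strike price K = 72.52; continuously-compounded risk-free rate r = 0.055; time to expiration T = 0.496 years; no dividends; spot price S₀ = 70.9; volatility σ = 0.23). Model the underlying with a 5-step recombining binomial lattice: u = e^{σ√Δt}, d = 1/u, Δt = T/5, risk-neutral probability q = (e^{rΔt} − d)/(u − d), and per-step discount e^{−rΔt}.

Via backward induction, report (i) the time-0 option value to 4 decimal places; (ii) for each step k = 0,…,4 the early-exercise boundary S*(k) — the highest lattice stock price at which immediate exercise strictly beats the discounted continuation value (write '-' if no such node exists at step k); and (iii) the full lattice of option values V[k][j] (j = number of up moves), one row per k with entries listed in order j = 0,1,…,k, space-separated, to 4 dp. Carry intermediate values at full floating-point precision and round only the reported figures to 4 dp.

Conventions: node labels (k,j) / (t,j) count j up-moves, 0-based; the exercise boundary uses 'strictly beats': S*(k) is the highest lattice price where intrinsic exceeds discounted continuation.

price = 4.7704
boundary = - - 61.3373 57.0511 61.3373
tree:
4.7704
7.4634 2.3310
11.1827 4.1036 0.7170
15.4689 6.9659 1.5006 0.0000
19.4556 11.1827 3.1410 0.0000 0.0000
23.1637 15.4689 6.5744 0.0000 0.0000 0.0000

Δt=0.09920  u=1.07513  d=0.93012  q=0.51963  discount=0.99456
step 5 (expiry): payoffs max(K−S,0) = 23.1637 15.4689 6.5744 0.0000 0.0000 0.0000
step 4: (k=4,j=0): S=53.0644, K−S=19.4556, hold=19.0610 ⇒ V=19.4556 exercise | (k=4,j=1): S=61.3373, K−S=11.1827, hold=10.7881 ⇒ V=11.1827 exercise | (k=4,j=2): S=70.9000, K−S=1.6200, hold=3.1410 ⇒ V=3.1410 continue | (k=4,j=3): S=81.9535, K−S=0.0000, hold=0.0000 ⇒ V=0.0000 continue | (k=4,j=4): S=94.7303, K−S=0.0000, hold=0.0000 ⇒ V=0.0000 continue  boundary S*=61.3373
step 3: (k=3,j=0): S=57.0511, K−S=15.4689, hold=15.0743 ⇒ V=15.4689 exercise | (k=3,j=1): S=65.9456, K−S=6.5744, hold=6.9659 ⇒ V=6.9659 continue | (k=3,j=2): S=76.2267, K−S=0.0000, hold=1.5006 ⇒ V=1.5006 continue | (k=3,j=3): S=88.1106, K−S=0.0000, hold=0.0000 ⇒ V=0.0000 continue  boundary S*=57.0511
step 2: (k=2,j=0): S=61.3373, K−S=11.1827, hold=10.9904 ⇒ V=11.1827 exercise | (k=2,j=1): S=70.9000, K−S=1.6200, hold=4.1036 ⇒ V=4.1036 continue | (k=2,j=2): S=81.9535, K−S=0.0000, hold=0.7170 ⇒ V=0.7170 continue  boundary S*=61.3373
step 1: (k=1,j=0): S=65.9456, K−S=6.5744, hold=7.4634 ⇒ V=7.4634 continue | (k=1,j=1): S=76.2267, K−S=0.0000, hold=2.3310 ⇒ V=2.3310 continue  boundary S*=-
step 0: (k=0,j=0): S=70.9000, K−S=1.6200, hold=4.7704 ⇒ V=4.7704 continue  boundary S*=-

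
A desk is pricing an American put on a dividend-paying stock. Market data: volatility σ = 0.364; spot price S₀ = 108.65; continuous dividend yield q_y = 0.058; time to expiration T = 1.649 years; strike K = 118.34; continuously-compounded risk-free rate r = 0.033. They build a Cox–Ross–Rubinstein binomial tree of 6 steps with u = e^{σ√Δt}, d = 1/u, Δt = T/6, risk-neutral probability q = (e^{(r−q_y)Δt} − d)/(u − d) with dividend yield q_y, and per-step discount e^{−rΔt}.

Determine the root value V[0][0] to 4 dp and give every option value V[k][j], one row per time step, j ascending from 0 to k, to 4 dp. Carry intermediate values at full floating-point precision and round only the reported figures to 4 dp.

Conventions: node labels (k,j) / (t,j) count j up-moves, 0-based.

price = 27.1520
tree:
27.1520
35.9459 16.2807
46.1264 23.4554 7.2882
57.0587 32.8711 11.6978 1.7044
67.6955 44.4169 18.5398 3.0419 0.0000
76.4936 57.0476 28.9163 5.4292 0.0000 0.0000
83.7633 67.6955 44.1610 9.6900 0.0000 0.0000 0.0000

Δt=0.27483  u=1.21025  d=0.82628  q=0.43461  discount=0.99097
step 6 (expiry): payoffs max(K−S,0) = 83.7633 67.6955 44.1610 9.6900 0.0000 0.0000 0.0000
k=5: (k=5,j=0): S=41.8464, K−S=76.4936, hold=76.0870 ⇒ V=76.4936 exercise | (k=5,j=1): S=61.2924, K−S=57.0476, hold=56.9485 ⇒ V=57.0476 exercise | (k=5,j=2): S=89.7750, K−S=28.5650, hold=28.9163 ⇒ V=28.9163 continue | (k=5,j=3): S=131.4935, K−S=0.0000, hold=5.4292 ⇒ V=5.4292 continue | (k=5,j=4): S=192.5985, K−S=0.0000, hold=0.0000 ⇒ V=0.0000 continue | (k=5,j=5): S=282.0991, K−S=0.0000, hold=0.0000 ⇒ V=0.0000 continue
k=4: (k=4,j=0): S=50.6445, K−S=67.6955, hold=67.4280 ⇒ V=67.6955 exercise | (k=4,j=1): S=74.1790, K−S=44.1610, hold=44.4169 ⇒ V=44.4169 continue | (k=4,j=2): S=108.6500, K−S=9.6900, hold=18.5398 ⇒ V=18.5398 continue | (k=4,j=3): S=159.1397, K−S=0.0000, hold=3.0419 ⇒ V=3.0419 continue | (k=4,j=4): S=233.0920, K−S=0.0000, hold=0.0000 ⇒ V=0.0000 continue
k=3: (k=3,j=0): S=61.2924, K−S=57.0476, hold=57.0587 ⇒ V=57.0587 continue | (k=3,j=1): S=89.7750, K−S=28.5650, hold=32.8711 ⇒ V=32.8711 continue | (k=3,j=2): S=131.4935, K−S=0.0000, hold=11.6978 ⇒ V=11.6978 continue | (k=3,j=3): S=192.5985, K−S=0.0000, hold=1.7044 ⇒ V=1.7044 continue
k=2: (k=2,j=0): S=74.1790, K−S=44.1610, hold=46.1264 ⇒ V=46.1264 continue | (k=2,j=1): S=108.6500, K−S=9.6900, hold=23.4554 ⇒ V=23.4554 continue | (k=2,j=2): S=159.1397, K−S=0.0000, hold=7.2882 ⇒ V=7.2882 continue
k=1: (k=1,j=0): S=89.7750, K−S=28.5650, hold=35.9459 ⇒ V=35.9459 continue | (k=1,j=1): S=131.4935, K−S=0.0000, hold=16.2807 ⇒ V=16.2807 continue
k=0: (k=0,j=0): S=108.6500, K−S=9.6900, hold=27.1520 ⇒ V=27.1520 continue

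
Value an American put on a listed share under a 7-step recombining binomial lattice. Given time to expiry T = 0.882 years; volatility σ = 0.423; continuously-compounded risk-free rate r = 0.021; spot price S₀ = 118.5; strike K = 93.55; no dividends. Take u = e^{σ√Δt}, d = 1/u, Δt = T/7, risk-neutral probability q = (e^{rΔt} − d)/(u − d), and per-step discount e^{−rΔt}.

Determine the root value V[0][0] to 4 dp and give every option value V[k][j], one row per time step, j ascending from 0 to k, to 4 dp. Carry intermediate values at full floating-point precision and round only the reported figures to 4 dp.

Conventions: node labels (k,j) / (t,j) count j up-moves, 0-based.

Δt=0.12600  u=1.16201  d=0.86058  q=0.47132  discount=0.99736
step 7 (expiry): payoffs max(K−S,0) = 52.1259 37.6166 18.0251 0.0000 0.0000 0.0000 0.0000 0.0000
k=6: (k=6,j=0): S=48.1351, K−S=45.4149, hold=45.1677 ⇒ V=45.4149 exercise | (k=6,j=1): S=64.9951, K−S=28.5549, hold=28.3077 ⇒ V=28.5549 exercise | (k=6,j=2): S=87.7606, K−S=5.7894, hold=9.5043 ⇒ V=9.5043 continue | (k=6,j=3): S=118.5000, K−S=0.0000, hold=0.0000 ⇒ V=0.0000 continue | (k=6,j=4): S=160.0063, K−S=0.0000, hold=0.0000 ⇒ V=0.0000 continue | (k=6,j=5): S=216.0508, K−S=0.0000, hold=0.0000 ⇒ V=0.0000 continue | (k=6,j=6): S=291.7256, K−S=0.0000, hold=0.0000 ⇒ V=0.0000 continue
k=5: (k=5,j=0): S=55.9334, K−S=37.6166, hold=37.3694 ⇒ V=37.6166 exercise | (k=5,j=1): S=75.5249, K−S=18.0251, hold=19.5242 ⇒ V=19.5242 continue | (k=5,j=2): S=101.9786, K−S=0.0000, hold=5.0114 ⇒ V=5.0114 continue | (k=5,j=3): S=137.6980, K−S=0.0000, hold=0.0000 ⇒ V=0.0000 continue | (k=5,j=4): S=185.9287, K−S=0.0000, hold=0.0000 ⇒ V=0.0000 continue | (k=5,j=5): S=251.0529, K−S=0.0000, hold=0.0000 ⇒ V=0.0000 continue
k=4: (k=4,j=0): S=64.9951, K−S=28.5549, hold=29.0123 ⇒ V=29.0123 continue | (k=4,j=1): S=87.7606, K−S=5.7894, hold=12.6505 ⇒ V=12.6505 continue | (k=4,j=2): S=118.5000, K−S=0.0000, hold=2.6424 ⇒ V=2.6424 continue | (k=4,j=3): S=160.0063, K−S=0.0000, hold=0.0000 ⇒ V=0.0000 continue | (k=4,j=4): S=216.0508, K−S=0.0000, hold=0.0000 ⇒ V=0.0000 continue
k=3: (k=3,j=0): S=75.5249, K−S=18.0251, hold=21.2443 ⇒ V=21.2443 continue | (k=3,j=1): S=101.9786, K−S=0.0000, hold=7.9125 ⇒ V=7.9125 continue | (k=3,j=2): S=137.6980, K−S=0.0000, hold=1.3933 ⇒ V=1.3933 continue | (k=3,j=3): S=185.9287, K−S=0.0000, hold=0.0000 ⇒ V=0.0000 continue
k=2: (k=2,j=0): S=87.7606, K−S=5.7894, hold=14.9212 ⇒ V=14.9212 continue | (k=2,j=1): S=118.5000, K−S=0.0000, hold=4.8271 ⇒ V=4.8271 continue | (k=2,j=2): S=160.0063, K−S=0.0000, hold=0.7347 ⇒ V=0.7347 continue
k=1: (k=1,j=0): S=101.9786, K−S=0.0000, hold=10.1367 ⇒ V=10.1367 continue | (k=1,j=1): S=137.6980, K−S=0.0000, hold=2.8906 ⇒ V=2.8906 continue
k=0: (k=0,j=0): S=118.5000, K−S=0.0000, hold=6.7037 ⇒ V=6.7037 continue

price = 6.7037
tree:
6.7037
10.1367 2.8906
14.9212 4.8271 0.7347
21.2443 7.9125 1.3933 0.0000
29.0123 12.6505 2.6424 0.0000 0.0000
37.6166 19.5242 5.0114 0.0000 0.0000 0.0000
45.4149 28.5549 9.5043 0.0000 0.0000 0.0000 0.0000
52.1259 37.6166 18.0251 0.0000 0.0000 0.0000 0.0000 0.0000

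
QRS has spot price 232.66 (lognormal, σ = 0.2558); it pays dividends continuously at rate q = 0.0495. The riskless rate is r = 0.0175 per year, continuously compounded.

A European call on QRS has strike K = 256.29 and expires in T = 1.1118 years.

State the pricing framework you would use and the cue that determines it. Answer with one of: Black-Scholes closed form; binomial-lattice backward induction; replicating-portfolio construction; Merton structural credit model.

framework: Black-Scholes closed form

Key observation: the strike-256.29 call on QRS is European-exercise on a continuously-modelled lognormal underlying, so its value is a single closed-form evaluation.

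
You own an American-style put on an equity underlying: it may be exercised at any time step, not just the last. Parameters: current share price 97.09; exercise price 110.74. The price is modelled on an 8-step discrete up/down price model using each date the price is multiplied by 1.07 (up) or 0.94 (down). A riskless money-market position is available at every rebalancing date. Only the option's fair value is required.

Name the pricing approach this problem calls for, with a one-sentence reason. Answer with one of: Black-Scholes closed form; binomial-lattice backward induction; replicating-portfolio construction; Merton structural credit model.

framework: binomial-lattice backward induction

Key observation: the exercise right at every one of the 8 steps is what matters: each node needs max(110.74 − S, continuation), which only the stepwise tree valuation starting from spot 97.09 delivers.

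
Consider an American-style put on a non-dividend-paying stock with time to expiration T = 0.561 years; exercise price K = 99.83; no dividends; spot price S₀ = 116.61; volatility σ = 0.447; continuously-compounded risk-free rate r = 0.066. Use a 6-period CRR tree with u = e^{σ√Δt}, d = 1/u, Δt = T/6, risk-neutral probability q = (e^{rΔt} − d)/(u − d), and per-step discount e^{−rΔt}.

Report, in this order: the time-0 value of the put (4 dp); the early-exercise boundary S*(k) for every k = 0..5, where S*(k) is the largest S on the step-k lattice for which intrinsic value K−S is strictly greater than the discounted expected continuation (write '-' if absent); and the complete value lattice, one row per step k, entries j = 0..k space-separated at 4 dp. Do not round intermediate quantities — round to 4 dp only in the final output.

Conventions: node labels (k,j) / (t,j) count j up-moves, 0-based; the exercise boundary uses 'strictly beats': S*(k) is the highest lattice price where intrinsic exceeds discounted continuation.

price = 6.8209
boundary = - - - - 67.4984 77.3845
tree:
6.8209
10.6084 2.9409
16.0197 5.0758 0.7423
23.3081 8.5898 1.4601 0.0000
32.3316 14.1535 2.8719 0.0000 0.0000
40.9547 22.4455 5.6490 0.0000 0.0000 0.0000
48.4762 32.3316 11.1114 0.0000 0.0000 0.0000 0.0000

params: Δt=0.09350 u=1.14646 d=0.87225 q=0.48846 e^(-rΔt)=0.99385
t_6 payoffs: 48.4762 32.3316 11.1114 0.0000 0.0000 0.0000 0.0000
t_5: node(5,0) S=58.8753 payoff=40.9547 vs cont=40.3405 → 40.9547 [stop]  node(5,1) S=77.3845 payoff=22.4455 vs cont=21.8313 → 22.4455 [stop]  node(5,2) S=101.7127 payoff=0.0000 vs cont=5.6490 → 5.6490 [wait]  node(5,3) S=133.6892 payoff=0.0000 vs cont=0.0000 → 0.0000 [wait]  node(5,4) S=175.7184 payoff=0.0000 vs cont=0.0000 → 0.0000 [wait]  node(5,5) S=230.9608 payoff=0.0000 vs cont=0.0000 → 0.0000 [wait]  ⇒ S*(5)=77.3845
t_4: node(4,0) S=67.4984 payoff=32.3316 vs cont=31.7174 → 32.3316 [stop]  node(4,1) S=88.7186 payoff=11.1114 vs cont=14.1535 → 14.1535 [wait]  node(4,2) S=116.6100 payoff=0.0000 vs cont=2.8719 → 2.8719 [wait]  node(4,3) S=153.2699 payoff=0.0000 vs cont=0.0000 → 0.0000 [wait]  node(4,4) S=201.4549 payoff=0.0000 vs cont=0.0000 → 0.0000 [wait]  ⇒ S*(4)=67.4984
t_3: node(3,0) S=77.3845 payoff=22.4455 vs cont=23.3081 → 23.3081 [wait]  node(3,1) S=101.7127 payoff=0.0000 vs cont=8.5898 → 8.5898 [wait]  node(3,2) S=133.6892 payoff=0.0000 vs cont=1.4601 → 1.4601 [wait]  node(3,3) S=175.7184 payoff=0.0000 vs cont=0.0000 → 0.0000 [wait]  ⇒ S*(3)=-
t_2: node(2,0) S=88.7186 payoff=11.1114 vs cont=16.0197 → 16.0197 [wait]  node(2,1) S=116.6100 payoff=0.0000 vs cont=5.0758 → 5.0758 [wait]  node(2,2) S=153.2699 payoff=0.0000 vs cont=0.7423 → 0.7423 [wait]  ⇒ S*(2)=-
t_1: node(1,0) S=101.7127 payoff=0.0000 vs cont=10.6084 → 10.6084 [wait]  node(1,1) S=133.6892 payoff=0.0000 vs cont=2.9409 → 2.9409 [wait]  ⇒ S*(1)=-
t_0: node(0,0) S=116.6100 payoff=0.0000 vs cont=6.8209 → 6.8209 [wait]  ⇒ S*(0)=-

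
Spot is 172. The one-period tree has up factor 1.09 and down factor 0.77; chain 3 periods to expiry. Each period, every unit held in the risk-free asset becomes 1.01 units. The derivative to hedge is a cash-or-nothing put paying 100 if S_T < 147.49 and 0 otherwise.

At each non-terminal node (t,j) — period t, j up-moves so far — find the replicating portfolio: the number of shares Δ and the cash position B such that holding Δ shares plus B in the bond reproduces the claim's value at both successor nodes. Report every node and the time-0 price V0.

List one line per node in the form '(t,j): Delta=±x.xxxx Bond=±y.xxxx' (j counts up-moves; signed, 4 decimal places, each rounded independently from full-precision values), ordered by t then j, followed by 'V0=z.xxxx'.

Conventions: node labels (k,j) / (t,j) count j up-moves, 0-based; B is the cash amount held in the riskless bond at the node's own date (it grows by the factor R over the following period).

Since d<R<u, set p* = (R−d)/(u−d) = 0.7500; price each node as the discounted p*-expectation of its children.
At maturity the claim pays: V(3,0)=100.0000, V(3,1)=100.0000, V(3,2)=0.0000, V(3,3)=0.0000
Node (2,0) S=101.9788: V=(p*·100.0000+(1−p*)·100.0000)/1.01=99.0099; Δ=(100.0000−100.0000)/(111.1569−78.5237)=0.0000; B=V−Δ·S=99.0099
Node (2,1) S=144.3596: V=(p*·0.0000+(1−p*)·100.0000)/1.01=24.7525; Δ=(0.0000−100.0000)/(157.3520−111.1569)=-2.1647; B=V−Δ·S=337.2525
Node (2,2) S=204.3532: V=(p*·0.0000+(1−p*)·0.0000)/1.01=0.0000; Δ=(0.0000−0.0000)/(222.7450−157.3520)=0.0000; B=V−Δ·S=0.0000
Node (1,0) S=132.4400: V=(p*·24.7525+(1−p*)·99.0099)/1.01=42.8880; Δ=(24.7525−99.0099)/(144.3596−101.9788)=-1.7521; B=V−Δ·S=274.9424
Node (1,1) S=187.4800: V=(p*·0.0000+(1−p*)·24.7525)/1.01=6.1269; Δ=(0.0000−24.7525)/(204.3532−144.3596)=-0.4126; B=V−Δ·S=83.4783
Node (0,0) S=172.0000: V=(p*·6.1269+(1−p*)·42.8880)/1.01=15.1655; Δ=(6.1269−42.8880)/(187.4800−132.4400)=-0.6679; B=V−Δ·S=130.0439
Verification: the root portfolio costs Δ(0,0)·S0 + B(0,0) = 15.1655, matching V0.

(0,0): Delta=-0.6679 Bond=130.0439
(1,0): Delta=-1.7521 Bond=274.9424
(1,1): Delta=-0.4126 Bond=83.4783
(2,0): Delta=0.0000 Bond=99.0099
(2,1): Delta=-2.1647 Bond=337.2525
(2,2): Delta=0.0000 Bond=0.0000
V0=15.1655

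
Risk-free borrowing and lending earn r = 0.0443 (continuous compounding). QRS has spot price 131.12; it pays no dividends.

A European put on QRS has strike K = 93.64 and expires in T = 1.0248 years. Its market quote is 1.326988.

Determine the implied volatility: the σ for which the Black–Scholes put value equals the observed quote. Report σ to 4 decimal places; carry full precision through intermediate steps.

sigma = 0.2842

At σ = 0.2842 the Black–Scholes value reproduces the quote:
σ√T = 0.2842·√1.0248 = 0.287702
d₁ = (ln(S/K) + (r+σ²/2)T) / (σ√T) = (ln(131.12/93.64) + (0.0443+0.2842²/2)·1.0248) / 0.287702 = (0.336655 + 0.086785) / 0.287702 = 1.471799
d₂ = d₁ − σ√T = 1.471799 − 0.287702 = 1.184097
e^{−rT} = 0.955616
N(−d₁) = 0.070538,  N(−d₂) = 0.118187
V = K·e^{−rT}·N(−d₂) − S·N(−d₁) = 10.575872 − 9.248885 = 1.326988 (matching the quote); vega is positive throughout, so no other σ reproduces this price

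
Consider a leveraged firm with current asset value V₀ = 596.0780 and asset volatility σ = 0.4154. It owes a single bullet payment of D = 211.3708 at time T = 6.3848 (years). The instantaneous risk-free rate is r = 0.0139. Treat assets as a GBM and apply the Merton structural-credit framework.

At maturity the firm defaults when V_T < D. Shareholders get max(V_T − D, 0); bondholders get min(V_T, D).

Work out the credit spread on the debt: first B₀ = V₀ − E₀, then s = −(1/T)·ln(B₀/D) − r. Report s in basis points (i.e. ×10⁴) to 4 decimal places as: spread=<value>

spread=204.0613

Equity is a call on the firm's assets struck at D = 211.3708:
d₁ = [ln(V₀/D) + (r + σ²/2)T] / (σ√T)
   = [ln(596.0780/211.3708) + (0.0139 + 0.5·0.4154²)·6.3848] / (0.4154·√6.3848)
   = [1.036758 + 0.639620] / 1.049639 = 1.597099
d₂ = d₁ − σ√T = 1.597099 − 1.049639 = 0.547459
N(d₁) = 0.944878,  N(d₂) = 0.707968,  e^(−rT) = 0.915075
E₀ = V₀·N(d₁) − D·e^(−rT)·N(d₂)
   = 596.0780·0.944878 − 211.3708·0.915075·0.707968 = 426.285665
B₀ = V₀ − E₀ = 596.0780 − 426.285665 = 169.792335
spread = −(1/T)·ln(B₀/D) − r = −(1/6.3848)·ln(169.792335/211.3708) − 0.0139 = 0.02040613
in basis points: 0.02040613 × 10⁴ = 204.0613 bp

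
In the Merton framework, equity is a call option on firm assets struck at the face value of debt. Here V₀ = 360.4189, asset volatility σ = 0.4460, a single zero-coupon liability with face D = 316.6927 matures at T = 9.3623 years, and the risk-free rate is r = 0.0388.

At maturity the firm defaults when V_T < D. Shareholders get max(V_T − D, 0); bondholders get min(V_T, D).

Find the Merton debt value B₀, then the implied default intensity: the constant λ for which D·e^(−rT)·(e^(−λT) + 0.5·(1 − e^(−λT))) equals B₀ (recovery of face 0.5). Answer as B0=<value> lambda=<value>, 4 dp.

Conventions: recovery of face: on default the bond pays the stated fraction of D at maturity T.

B0=135.8467 lambda=0.1553

With assets at 360.4189 and a single debt payment of 316.6927 at 9.3623 years:
d₁ = [ln(V₀/D) + (r + σ²/2)T] / (σ√T)
   = [ln(360.4189/316.6927) + (0.0388 + 0.5·0.4460²)·9.3623] / (0.4460·√9.3623)
   = [0.129335 + 1.294413] / 1.364665 = 1.043295
d₂ = d₁ − σ√T = 1.043295 − 1.364665 = -0.321371
N(d₁) = 0.851594,  N(d₂) = 0.373965,  e^(−rT) = 0.695408
E₀ = V₀·N(d₁) − D·e^(−rT)·N(d₂)
   = 360.4189·0.851594 − 316.6927·0.695408·0.373965 = 224.572155
B₀ = V₀ − E₀ = 360.4189 − 224.572155 = 135.846745
e^(−λT) = (B₀·e^(rT)/D − 0.5)/(1 − 0.5) = (135.8467·1.438006/316.6927 − 0.5)/0.5 = 0.23367752
λ = −ln(0.23367752)/9.3623 = 0.155284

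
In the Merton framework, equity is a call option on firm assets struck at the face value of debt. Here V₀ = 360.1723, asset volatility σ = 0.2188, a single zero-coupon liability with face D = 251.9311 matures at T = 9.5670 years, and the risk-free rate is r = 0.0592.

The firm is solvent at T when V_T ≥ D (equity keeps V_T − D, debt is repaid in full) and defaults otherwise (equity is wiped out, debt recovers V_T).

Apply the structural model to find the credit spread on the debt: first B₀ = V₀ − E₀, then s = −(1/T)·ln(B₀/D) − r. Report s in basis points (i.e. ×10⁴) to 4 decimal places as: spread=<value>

Apply the equity-as-call identities (strike 251.9311, horizon 9.5670 years):
d₁ = [ln(V₀/D) + (r + σ²/2)T] / (σ√T)
   = [ln(360.1723/251.9311) + (0.0592 + 0.5·0.2188²)·9.5670] / (0.2188·√9.5670)
   = [0.357427 + 0.795369] / 0.676761 = 1.703402
d₂ = d₁ − σ√T = 1.703402 − 0.676761 = 1.026641
N(d₁) = 0.955754,  N(d₂) = 0.847705,  e^(−rT) = 0.567584
E₀ = V₀·N(d₁) − D·e^(−rT)·N(d₂)
   = 360.1723·0.955754 − 251.9311·0.567584·0.847705 = 223.020821
B₀ = V₀ − E₀ = 360.1723 − 223.020821 = 137.151479
spread = −(1/T)·ln(B₀/D) − r = −(1/9.5670)·ln(137.151479/251.9311) − 0.0592 = 0.00435907
in basis points: 0.00435907 × 10⁴ = 43.5907 bp

spread=43.5907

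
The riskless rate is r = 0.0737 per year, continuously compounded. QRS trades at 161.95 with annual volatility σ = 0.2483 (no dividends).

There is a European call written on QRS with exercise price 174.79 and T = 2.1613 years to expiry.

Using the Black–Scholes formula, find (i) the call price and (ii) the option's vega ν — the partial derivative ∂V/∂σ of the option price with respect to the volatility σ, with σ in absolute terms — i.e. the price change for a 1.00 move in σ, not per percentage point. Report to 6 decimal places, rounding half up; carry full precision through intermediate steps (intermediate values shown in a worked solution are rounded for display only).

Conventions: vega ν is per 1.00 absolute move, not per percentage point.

σ√T = 0.2483·√2.1613 = 0.365035
d₁ = (ln(S/K) + (r+σ²/2)T) / (σ√T) = (ln(161.95/174.79) + (0.0737+0.2483²/2)·2.1613) / 0.365035 = (-0.076298 + 0.225913) / 0.365035 = 0.409866
d₂ = d₁ − σ√T = 0.409866 − 0.365035 = 0.044831
e^{−rT} = 0.852751
N(d₁) = 0.659048,  N(d₂) = 0.517879
Call price V = S·N(d₁) − K·e^{−rT}·N(d₂) = 106.732812 − 77.191091 = 29.541721
φ(d₁) = (1/√(2π))·e^{−d₁²/2} = 0.366802
ν = S·φ(d₁)·√T = 87.331300

price = 29.541721
ν = 87.331300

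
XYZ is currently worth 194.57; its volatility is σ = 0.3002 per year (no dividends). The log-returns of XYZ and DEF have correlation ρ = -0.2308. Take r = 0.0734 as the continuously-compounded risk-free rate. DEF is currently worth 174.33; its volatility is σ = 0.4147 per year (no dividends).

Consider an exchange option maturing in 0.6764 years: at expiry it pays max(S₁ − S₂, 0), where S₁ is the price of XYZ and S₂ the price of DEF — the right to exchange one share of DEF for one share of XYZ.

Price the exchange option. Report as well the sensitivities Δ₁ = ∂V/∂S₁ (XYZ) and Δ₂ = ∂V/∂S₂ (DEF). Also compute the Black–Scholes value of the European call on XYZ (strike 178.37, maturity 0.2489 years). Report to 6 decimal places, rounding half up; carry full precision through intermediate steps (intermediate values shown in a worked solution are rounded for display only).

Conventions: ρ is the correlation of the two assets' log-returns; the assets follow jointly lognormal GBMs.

exchange price = 44.949446
Δ1 = 0.680365
Δ2 = -0.501515
price(XYZ call K=178.37) = 23.356943

σ_eff = √(σ₁² + σ₂² − 2ρσ₁σ₂) = √(0.3002² + 0.4147² − 2·-0.2308·0.3002·0.4147) = 0.565298
d₁ = (ln(S₁/S₂) + (q₂ − q₁ + σ_eff²/2)T) / (σ_eff√T) = (ln(194.57/174.33) + (0.0 − 0.0 + 0.159781)·0.6764) / 0.464921 = 0.468720
d₂ = d₁ − σ_eff√T = 0.468720 − 0.464921 = 0.003799
N(d₁) = 0.680365,  N(d₂) = 0.501515
V = S₁·e^{−q₁T}·N(d₁) − S₂·e^{−q₂T}·N(d₂) = 132.378629 − 87.429183 = 44.949446
Δ₁ = e^{−q₁T}·N(d₁) = 0.680365;  Δ₂ = −e^{−q₂T}·N(d₂) = -0.501515
[vanilla: XYZ call K=178.37]
σ√T = 0.3002·√0.2489 = 0.149769
d₁ = (ln(S/K) + (r+σ²/2)T) / (σ√T) = (ln(194.57/178.37) + (0.0734+0.3002²/2)·0.2489) / 0.149769 = (0.086932 + 0.029485) / 0.149769 = 0.777306
d₂ = d₁ − σ√T = 0.777306 − 0.149769 = 0.627536
e^{−rT} = 0.981897
N(d₁) = 0.781511,  N(d₂) = 0.734846
price = S·N(d₁) − K·e^{−rT}·N(d₂) = 152.058564 − 128.701621 = 23.356943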